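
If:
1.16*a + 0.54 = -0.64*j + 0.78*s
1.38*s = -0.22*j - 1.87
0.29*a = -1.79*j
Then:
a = -1.54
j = 0.25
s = -1.39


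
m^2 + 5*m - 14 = (m - 2)*(m + 7)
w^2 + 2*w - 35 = (w - 5)*(w + 7)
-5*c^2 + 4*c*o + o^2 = (-c + o)*(5*c + o)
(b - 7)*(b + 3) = b^2 - 4*b - 21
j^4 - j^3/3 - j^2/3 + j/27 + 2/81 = (j - 2/3)*(j - 1/3)*(j + 1/3)^2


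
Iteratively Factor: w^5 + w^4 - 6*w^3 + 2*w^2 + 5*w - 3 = (w + 1)*(w^4 - 6*w^2 + 8*w - 3) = (w - 1)*(w + 1)*(w^3 + w^2 - 5*w + 3) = (w - 1)^2*(w + 1)*(w^2 + 2*w - 3) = (w - 1)^2*(w + 1)*(w + 3)*(w - 1)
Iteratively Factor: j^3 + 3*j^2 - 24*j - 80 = (j + 4)*(j^2 - j - 20) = (j + 4)^2*(j - 5)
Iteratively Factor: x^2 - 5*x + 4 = (x - 4)*(x - 1)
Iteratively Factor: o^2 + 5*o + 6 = (o + 2)*(o + 3)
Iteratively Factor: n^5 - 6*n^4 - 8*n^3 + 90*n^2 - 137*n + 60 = (n - 3)*(n^4 - 3*n^3 - 17*n^2 + 39*n - 20) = (n - 3)*(n + 4)*(n^3 - 7*n^2 + 11*n - 5) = (n - 3)*(n - 1)*(n + 4)*(n^2 - 6*n + 5) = (n - 3)*(n - 1)^2*(n + 4)*(n - 5)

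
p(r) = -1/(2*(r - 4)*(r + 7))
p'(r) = 1/(2*(r - 4)*(r + 7)^2) + 1/(2*(r - 4)^2*(r + 7))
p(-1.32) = 0.02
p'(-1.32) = 0.00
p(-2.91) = 0.02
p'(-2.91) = -0.00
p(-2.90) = 0.02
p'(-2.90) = -0.00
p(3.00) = 0.05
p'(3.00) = 0.04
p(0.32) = 0.02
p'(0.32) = 0.00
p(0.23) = 0.02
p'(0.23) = 0.00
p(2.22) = 0.03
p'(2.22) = 0.01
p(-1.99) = 0.02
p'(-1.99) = -0.00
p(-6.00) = 0.05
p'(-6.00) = -0.04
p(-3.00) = 0.02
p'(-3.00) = 0.00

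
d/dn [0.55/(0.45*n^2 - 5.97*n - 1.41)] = (3.2835 - 0.495*n)/(-0.45*n^2 + 5.97*n + 1.41)^2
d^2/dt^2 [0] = 0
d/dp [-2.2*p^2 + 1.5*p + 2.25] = 1.5 - 4.4*p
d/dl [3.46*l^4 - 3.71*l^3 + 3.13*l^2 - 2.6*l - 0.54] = 13.84*l^3 - 11.13*l^2 + 6.26*l - 2.6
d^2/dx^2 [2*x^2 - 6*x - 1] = 4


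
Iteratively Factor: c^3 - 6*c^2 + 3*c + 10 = (c - 2)*(c^2 - 4*c - 5) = (c - 2)*(c + 1)*(c - 5)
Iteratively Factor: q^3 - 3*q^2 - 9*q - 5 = (q + 1)*(q^2 - 4*q - 5) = (q - 5)*(q + 1)*(q + 1)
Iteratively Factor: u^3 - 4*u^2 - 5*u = (u - 5)*(u^2 + u) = u*(u - 5)*(u + 1)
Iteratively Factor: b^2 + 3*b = (b + 3)*(b)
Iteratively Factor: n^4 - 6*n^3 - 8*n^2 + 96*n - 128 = (n - 2)*(n^3 - 4*n^2 - 16*n + 64) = (n - 4)*(n - 2)*(n^2 - 16) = (n - 4)^2*(n - 2)*(n + 4)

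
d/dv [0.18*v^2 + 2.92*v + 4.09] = 0.36*v + 2.92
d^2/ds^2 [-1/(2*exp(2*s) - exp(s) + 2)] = (-2*(4*exp(s) - 1)^2*exp(s) + (8*exp(s) - 1)*(2*exp(2*s) - exp(s) + 2))*exp(s)/(2*exp(2*s) - exp(s) + 2)^3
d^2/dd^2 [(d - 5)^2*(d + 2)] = 6*d - 16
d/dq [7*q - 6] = 7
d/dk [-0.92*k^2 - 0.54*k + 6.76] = -1.84*k - 0.54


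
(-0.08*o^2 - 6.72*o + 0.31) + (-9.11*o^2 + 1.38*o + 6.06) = -9.19*o^2 - 5.34*o + 6.37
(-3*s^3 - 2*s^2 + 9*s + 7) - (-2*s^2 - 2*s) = -3*s^3 + 11*s + 7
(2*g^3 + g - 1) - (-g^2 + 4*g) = 2*g^3 + g^2 - 3*g - 1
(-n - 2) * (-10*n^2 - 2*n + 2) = 10*n^3 + 22*n^2 + 2*n - 4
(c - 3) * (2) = 2*c - 6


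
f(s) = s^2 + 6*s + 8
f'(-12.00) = -18.00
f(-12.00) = 80.00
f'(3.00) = 12.00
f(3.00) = 35.00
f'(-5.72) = -5.44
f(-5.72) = 6.40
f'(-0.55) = 4.90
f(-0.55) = 5.00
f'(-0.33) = 5.34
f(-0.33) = 6.13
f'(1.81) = 9.62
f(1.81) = 22.14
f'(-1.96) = 2.08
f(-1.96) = 0.08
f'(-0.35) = 5.30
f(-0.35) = 6.02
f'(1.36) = 8.72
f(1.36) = 18.01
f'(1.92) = 9.84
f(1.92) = 23.21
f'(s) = 2*s + 6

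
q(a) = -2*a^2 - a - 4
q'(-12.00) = 47.00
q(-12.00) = -280.00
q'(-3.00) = 11.00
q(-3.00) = -19.00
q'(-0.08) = -0.68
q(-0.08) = -3.93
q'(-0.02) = -0.92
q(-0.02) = -3.98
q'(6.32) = -26.28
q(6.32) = -90.20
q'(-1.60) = 5.40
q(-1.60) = -7.52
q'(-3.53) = 13.12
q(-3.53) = -25.39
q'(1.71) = -7.84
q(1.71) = -11.56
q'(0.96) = -4.84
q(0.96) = -6.80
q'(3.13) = -13.52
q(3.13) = -26.72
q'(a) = -4*a - 1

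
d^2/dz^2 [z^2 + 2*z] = 2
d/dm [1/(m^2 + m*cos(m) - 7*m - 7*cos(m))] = (m*sin(m) - 2*m - 7*sin(m) - cos(m) + 7)/((m - 7)^2*(m + cos(m))^2)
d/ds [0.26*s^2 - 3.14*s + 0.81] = 0.52*s - 3.14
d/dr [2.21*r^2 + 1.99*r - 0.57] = 4.42*r + 1.99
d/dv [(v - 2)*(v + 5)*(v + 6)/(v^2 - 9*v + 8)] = (v^4 - 18*v^3 - 65*v^2 + 264*v - 476)/(v^4 - 18*v^3 + 97*v^2 - 144*v + 64)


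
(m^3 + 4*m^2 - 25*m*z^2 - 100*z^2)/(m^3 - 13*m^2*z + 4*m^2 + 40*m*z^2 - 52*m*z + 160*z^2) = (-m - 5*z)/(-m + 8*z)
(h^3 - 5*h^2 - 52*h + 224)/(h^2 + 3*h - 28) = h - 8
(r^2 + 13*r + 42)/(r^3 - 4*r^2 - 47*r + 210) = (r + 6)/(r^2 - 11*r + 30)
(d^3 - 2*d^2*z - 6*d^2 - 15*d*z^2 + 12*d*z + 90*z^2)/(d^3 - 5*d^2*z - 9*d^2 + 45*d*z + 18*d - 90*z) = (d + 3*z)/(d - 3)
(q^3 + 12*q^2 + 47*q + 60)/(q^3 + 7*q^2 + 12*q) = (q + 5)/q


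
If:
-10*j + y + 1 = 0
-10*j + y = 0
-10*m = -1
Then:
No Solution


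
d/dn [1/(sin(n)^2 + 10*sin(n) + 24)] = -2*(sin(n) + 5)*cos(n)/(sin(n)^2 + 10*sin(n) + 24)^2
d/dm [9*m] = 9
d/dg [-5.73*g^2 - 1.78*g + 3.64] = -11.46*g - 1.78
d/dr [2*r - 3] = 2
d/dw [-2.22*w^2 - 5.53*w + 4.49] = -4.44*w - 5.53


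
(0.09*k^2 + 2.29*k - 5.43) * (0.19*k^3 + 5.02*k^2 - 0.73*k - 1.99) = 0.0171*k^5 + 0.8869*k^4 + 10.3984*k^3 - 29.1094*k^2 - 0.5932*k + 10.8057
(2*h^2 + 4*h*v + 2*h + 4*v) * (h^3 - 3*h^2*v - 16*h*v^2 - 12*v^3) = 2*h^5 - 2*h^4*v + 2*h^4 - 44*h^3*v^2 - 2*h^3*v - 88*h^2*v^3 - 44*h^2*v^2 - 48*h*v^4 - 88*h*v^3 - 48*v^4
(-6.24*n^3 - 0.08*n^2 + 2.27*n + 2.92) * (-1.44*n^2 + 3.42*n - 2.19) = 8.9856*n^5 - 21.2256*n^4 + 10.1232*n^3 + 3.7338*n^2 + 5.0151*n - 6.3948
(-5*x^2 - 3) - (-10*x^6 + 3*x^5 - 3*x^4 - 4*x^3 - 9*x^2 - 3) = 10*x^6 - 3*x^5 + 3*x^4 + 4*x^3 + 4*x^2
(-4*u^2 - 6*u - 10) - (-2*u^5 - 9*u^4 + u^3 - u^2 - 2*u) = 2*u^5 + 9*u^4 - u^3 - 3*u^2 - 4*u - 10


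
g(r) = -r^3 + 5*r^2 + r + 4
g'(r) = -3*r^2 + 10*r + 1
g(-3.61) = 112.60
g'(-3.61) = -74.20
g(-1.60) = 19.30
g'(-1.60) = -22.68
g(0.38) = 5.05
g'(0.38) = 4.37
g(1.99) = 17.91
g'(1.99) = 9.02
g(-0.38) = 4.40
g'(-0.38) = -3.23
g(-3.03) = 74.69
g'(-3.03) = -56.84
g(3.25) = 25.73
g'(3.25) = 1.81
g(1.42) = 12.64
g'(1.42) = 9.15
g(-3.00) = 73.00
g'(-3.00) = -56.00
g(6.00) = -26.00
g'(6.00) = -47.00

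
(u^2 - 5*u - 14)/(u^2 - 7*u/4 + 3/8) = 8*(u^2 - 5*u - 14)/(8*u^2 - 14*u + 3)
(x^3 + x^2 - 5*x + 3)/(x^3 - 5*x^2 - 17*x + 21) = (x - 1)/(x - 7)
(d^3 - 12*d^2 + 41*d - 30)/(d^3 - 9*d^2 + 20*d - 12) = (d - 5)/(d - 2)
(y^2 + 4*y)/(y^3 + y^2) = (y + 4)/(y*(y + 1))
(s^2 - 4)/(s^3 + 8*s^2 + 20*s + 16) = (s - 2)/(s^2 + 6*s + 8)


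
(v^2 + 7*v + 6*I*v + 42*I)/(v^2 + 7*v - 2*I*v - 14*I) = (v + 6*I)/(v - 2*I)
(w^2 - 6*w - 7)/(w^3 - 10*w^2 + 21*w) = (w + 1)/(w*(w - 3))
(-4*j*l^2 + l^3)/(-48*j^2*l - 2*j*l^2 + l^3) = l*(4*j - l)/(48*j^2 + 2*j*l - l^2)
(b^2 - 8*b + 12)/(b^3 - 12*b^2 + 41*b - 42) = (b - 6)/(b^2 - 10*b + 21)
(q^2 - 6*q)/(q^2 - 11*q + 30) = q/(q - 5)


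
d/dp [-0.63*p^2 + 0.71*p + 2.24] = 0.71 - 1.26*p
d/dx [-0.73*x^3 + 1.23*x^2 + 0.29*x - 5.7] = -2.19*x^2 + 2.46*x + 0.29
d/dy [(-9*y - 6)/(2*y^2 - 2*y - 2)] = 3*(3*y^2 + 4*y + 1)/(2*(y^4 - 2*y^3 - y^2 + 2*y + 1))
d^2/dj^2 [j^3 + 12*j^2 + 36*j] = 6*j + 24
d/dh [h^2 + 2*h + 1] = 2*h + 2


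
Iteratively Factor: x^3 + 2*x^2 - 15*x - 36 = (x + 3)*(x^2 - x - 12) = (x - 4)*(x + 3)*(x + 3)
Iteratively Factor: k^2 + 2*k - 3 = (k + 3)*(k - 1)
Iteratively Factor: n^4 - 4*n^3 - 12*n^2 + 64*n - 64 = (n - 2)*(n^3 - 2*n^2 - 16*n + 32) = (n - 2)^2*(n^2 - 16) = (n - 2)^2*(n + 4)*(n - 4)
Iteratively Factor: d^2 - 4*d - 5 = (d + 1)*(d - 5)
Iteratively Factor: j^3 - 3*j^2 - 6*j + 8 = (j - 1)*(j^2 - 2*j - 8) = (j - 1)*(j + 2)*(j - 4)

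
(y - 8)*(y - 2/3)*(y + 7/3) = y^3 - 19*y^2/3 - 134*y/9 + 112/9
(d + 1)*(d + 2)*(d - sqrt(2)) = d^3 - sqrt(2)*d^2 + 3*d^2 - 3*sqrt(2)*d + 2*d - 2*sqrt(2)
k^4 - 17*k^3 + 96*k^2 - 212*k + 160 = (k - 8)*(k - 5)*(k - 2)^2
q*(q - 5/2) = q^2 - 5*q/2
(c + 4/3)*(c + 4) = c^2 + 16*c/3 + 16/3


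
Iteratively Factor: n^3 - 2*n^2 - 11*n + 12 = (n - 1)*(n^2 - n - 12) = (n - 1)*(n + 3)*(n - 4)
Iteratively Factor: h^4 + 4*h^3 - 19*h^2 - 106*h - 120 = (h + 3)*(h^3 + h^2 - 22*h - 40) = (h - 5)*(h + 3)*(h^2 + 6*h + 8) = (h - 5)*(h + 2)*(h + 3)*(h + 4)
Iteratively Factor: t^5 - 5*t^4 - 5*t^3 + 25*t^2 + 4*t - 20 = (t - 1)*(t^4 - 4*t^3 - 9*t^2 + 16*t + 20) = (t - 1)*(t + 1)*(t^3 - 5*t^2 - 4*t + 20) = (t - 1)*(t + 1)*(t + 2)*(t^2 - 7*t + 10) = (t - 5)*(t - 1)*(t + 1)*(t + 2)*(t - 2)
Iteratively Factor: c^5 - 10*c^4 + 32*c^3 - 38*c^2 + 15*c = (c - 1)*(c^4 - 9*c^3 + 23*c^2 - 15*c) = (c - 5)*(c - 1)*(c^3 - 4*c^2 + 3*c) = (c - 5)*(c - 1)^2*(c^2 - 3*c) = (c - 5)*(c - 3)*(c - 1)^2*(c)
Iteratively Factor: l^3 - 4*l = (l + 2)*(l^2 - 2*l) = l*(l + 2)*(l - 2)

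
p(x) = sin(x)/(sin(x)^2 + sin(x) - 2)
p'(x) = (-2*sin(x)*cos(x) - cos(x))*sin(x)/(sin(x)^2 + sin(x) - 2)^2 + cos(x)/(sin(x)^2 + sin(x) - 2) = (cos(x)^2 - 3)*cos(x)/(sin(x)^2 + sin(x) - 2)^2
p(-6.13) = -0.08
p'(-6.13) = -0.60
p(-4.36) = -5.20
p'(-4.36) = 30.49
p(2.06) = -2.61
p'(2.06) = 11.42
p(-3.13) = 0.01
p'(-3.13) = 0.49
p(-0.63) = 0.26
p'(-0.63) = -0.38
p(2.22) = -1.40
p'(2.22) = 4.92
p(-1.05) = 0.41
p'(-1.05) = -0.31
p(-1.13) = 0.43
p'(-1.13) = -0.28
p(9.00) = -0.29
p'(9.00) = 0.98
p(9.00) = -0.29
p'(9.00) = 0.98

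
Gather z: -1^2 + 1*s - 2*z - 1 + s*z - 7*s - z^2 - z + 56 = -6*s - z^2 + z*(s - 3) + 54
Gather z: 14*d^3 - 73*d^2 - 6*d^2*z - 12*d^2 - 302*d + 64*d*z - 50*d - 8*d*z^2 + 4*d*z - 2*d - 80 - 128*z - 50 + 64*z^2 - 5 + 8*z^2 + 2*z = 14*d^3 - 85*d^2 - 354*d + z^2*(72 - 8*d) + z*(-6*d^2 + 68*d - 126) - 135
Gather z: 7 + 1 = 8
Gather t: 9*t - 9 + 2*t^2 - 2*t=2*t^2 + 7*t - 9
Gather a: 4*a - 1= 4*a - 1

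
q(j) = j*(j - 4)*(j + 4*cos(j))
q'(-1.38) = 40.78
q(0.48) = -6.81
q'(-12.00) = 21.40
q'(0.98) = 0.33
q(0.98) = -9.49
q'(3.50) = -4.94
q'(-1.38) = 40.78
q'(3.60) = -3.95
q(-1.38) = -4.61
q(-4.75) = -191.17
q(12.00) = 1476.04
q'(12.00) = 609.55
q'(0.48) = -10.81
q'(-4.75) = -62.48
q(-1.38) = -4.61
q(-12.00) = -1655.92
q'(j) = j*(1 - 4*sin(j))*(j - 4) + j*(j + 4*cos(j)) + (j - 4)*(j + 4*cos(j))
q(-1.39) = -5.03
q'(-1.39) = 41.52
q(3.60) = -0.02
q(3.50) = 0.43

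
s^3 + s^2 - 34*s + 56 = (s - 4)*(s - 2)*(s + 7)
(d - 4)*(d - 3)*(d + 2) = d^3 - 5*d^2 - 2*d + 24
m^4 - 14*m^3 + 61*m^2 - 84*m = m*(m - 7)*(m - 4)*(m - 3)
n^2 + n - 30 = (n - 5)*(n + 6)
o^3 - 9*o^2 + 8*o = o*(o - 8)*(o - 1)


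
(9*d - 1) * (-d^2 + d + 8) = -9*d^3 + 10*d^2 + 71*d - 8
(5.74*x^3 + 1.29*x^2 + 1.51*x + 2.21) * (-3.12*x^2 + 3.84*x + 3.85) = -17.9088*x^5 + 18.0168*x^4 + 22.3414*x^3 + 3.8697*x^2 + 14.2999*x + 8.5085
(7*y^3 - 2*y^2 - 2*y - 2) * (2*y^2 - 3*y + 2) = 14*y^5 - 25*y^4 + 16*y^3 - 2*y^2 + 2*y - 4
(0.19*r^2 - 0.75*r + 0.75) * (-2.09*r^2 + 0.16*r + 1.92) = -0.3971*r^4 + 1.5979*r^3 - 1.3227*r^2 - 1.32*r + 1.44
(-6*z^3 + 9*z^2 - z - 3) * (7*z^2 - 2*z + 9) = -42*z^5 + 75*z^4 - 79*z^3 + 62*z^2 - 3*z - 27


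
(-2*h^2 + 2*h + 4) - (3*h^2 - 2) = -5*h^2 + 2*h + 6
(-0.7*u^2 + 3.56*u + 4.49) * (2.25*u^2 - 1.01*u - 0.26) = -1.575*u^4 + 8.717*u^3 + 6.6889*u^2 - 5.4605*u - 1.1674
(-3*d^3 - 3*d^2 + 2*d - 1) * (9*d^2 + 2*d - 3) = -27*d^5 - 33*d^4 + 21*d^3 + 4*d^2 - 8*d + 3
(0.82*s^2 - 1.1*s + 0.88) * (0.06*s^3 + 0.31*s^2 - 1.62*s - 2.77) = 0.0492*s^5 + 0.1882*s^4 - 1.6166*s^3 - 0.2166*s^2 + 1.6214*s - 2.4376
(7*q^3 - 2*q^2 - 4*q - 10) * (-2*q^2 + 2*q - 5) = -14*q^5 + 18*q^4 - 31*q^3 + 22*q^2 + 50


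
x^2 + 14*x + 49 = (x + 7)^2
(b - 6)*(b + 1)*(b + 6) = b^3 + b^2 - 36*b - 36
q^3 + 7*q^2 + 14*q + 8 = (q + 1)*(q + 2)*(q + 4)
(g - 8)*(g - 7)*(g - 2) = g^3 - 17*g^2 + 86*g - 112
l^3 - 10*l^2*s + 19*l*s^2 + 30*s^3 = (l - 6*s)*(l - 5*s)*(l + s)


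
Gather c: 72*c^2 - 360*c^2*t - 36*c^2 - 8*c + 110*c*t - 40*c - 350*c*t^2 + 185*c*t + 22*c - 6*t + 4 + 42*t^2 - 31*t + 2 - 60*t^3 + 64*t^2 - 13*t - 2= c^2*(36 - 360*t) + c*(-350*t^2 + 295*t - 26) - 60*t^3 + 106*t^2 - 50*t + 4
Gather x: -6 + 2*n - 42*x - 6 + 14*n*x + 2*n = 4*n + x*(14*n - 42) - 12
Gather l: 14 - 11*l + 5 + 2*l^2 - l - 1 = 2*l^2 - 12*l + 18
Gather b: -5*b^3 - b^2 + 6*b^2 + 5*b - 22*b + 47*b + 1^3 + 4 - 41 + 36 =-5*b^3 + 5*b^2 + 30*b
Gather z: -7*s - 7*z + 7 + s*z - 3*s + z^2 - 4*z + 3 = -10*s + z^2 + z*(s - 11) + 10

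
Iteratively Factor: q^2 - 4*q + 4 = (q - 2)*(q - 2)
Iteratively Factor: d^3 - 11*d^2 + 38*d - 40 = (d - 2)*(d^2 - 9*d + 20) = (d - 5)*(d - 2)*(d - 4)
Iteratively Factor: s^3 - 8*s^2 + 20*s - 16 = (s - 2)*(s^2 - 6*s + 8) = (s - 2)^2*(s - 4)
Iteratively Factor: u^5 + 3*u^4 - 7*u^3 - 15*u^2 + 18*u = (u)*(u^4 + 3*u^3 - 7*u^2 - 15*u + 18) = u*(u + 3)*(u^3 - 7*u + 6) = u*(u - 1)*(u + 3)*(u^2 + u - 6) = u*(u - 2)*(u - 1)*(u + 3)*(u + 3)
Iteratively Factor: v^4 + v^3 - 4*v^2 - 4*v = (v + 1)*(v^3 - 4*v) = (v - 2)*(v + 1)*(v^2 + 2*v) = v*(v - 2)*(v + 1)*(v + 2)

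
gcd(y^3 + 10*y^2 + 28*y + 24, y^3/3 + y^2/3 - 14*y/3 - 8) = y + 2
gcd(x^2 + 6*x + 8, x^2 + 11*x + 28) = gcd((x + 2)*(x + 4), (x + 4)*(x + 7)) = x + 4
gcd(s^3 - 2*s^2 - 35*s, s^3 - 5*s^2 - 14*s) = s^2 - 7*s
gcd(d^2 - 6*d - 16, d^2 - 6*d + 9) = 1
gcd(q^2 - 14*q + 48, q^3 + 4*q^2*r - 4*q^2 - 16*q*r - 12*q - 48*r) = q - 6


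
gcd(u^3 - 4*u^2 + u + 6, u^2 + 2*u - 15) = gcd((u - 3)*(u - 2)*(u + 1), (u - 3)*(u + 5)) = u - 3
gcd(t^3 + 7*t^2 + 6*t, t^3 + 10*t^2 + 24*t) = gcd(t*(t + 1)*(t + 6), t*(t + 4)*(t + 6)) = t^2 + 6*t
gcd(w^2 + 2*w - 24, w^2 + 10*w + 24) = w + 6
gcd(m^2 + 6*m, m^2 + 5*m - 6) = m + 6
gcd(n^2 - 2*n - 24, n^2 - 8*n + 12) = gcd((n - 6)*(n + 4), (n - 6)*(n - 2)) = n - 6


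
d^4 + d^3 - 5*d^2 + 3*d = d*(d - 1)^2*(d + 3)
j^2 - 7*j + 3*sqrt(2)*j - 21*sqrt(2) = (j - 7)*(j + 3*sqrt(2))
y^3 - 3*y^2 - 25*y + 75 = (y - 5)*(y - 3)*(y + 5)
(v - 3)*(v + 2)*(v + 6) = v^3 + 5*v^2 - 12*v - 36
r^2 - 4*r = r*(r - 4)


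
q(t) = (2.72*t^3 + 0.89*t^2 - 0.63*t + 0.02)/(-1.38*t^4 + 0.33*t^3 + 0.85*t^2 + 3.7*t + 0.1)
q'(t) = (8.16*t^2 + 1.78*t - 0.63)/(-1.38*t^4 + 0.33*t^3 + 0.85*t^2 + 3.7*t + 0.1) + (2.72*t^3 + 0.89*t^2 - 0.63*t + 0.02)*(5.52*t^3 - 0.99*t^2 - 1.7*t - 3.7)/(-1.38*t^4 + 0.33*t^3 + 0.85*t^2 + 3.7*t + 0.1)^2 = (3.7536*t^6 + 2.4564*t^5 - 0.589900000000002*t^4 + 20.6542*t^3 + 4.6247*t^2 + 0.144*t - 0.137)/(1.9044*t^8 - 0.9108*t^7 - 2.2371*t^6 - 9.651*t^5 + 2.8885*t^4 + 6.356*t^3 + 13.86*t^2 + 0.74*t + 0.01)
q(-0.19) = -0.27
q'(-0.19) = -0.42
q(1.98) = -2.96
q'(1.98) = 7.56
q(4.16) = -0.58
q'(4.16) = 0.19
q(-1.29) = 0.45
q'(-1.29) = -0.50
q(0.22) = -0.05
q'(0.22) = 0.37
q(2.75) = -1.11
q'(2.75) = 0.80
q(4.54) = -0.52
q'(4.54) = 0.15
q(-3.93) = 0.42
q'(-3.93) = 0.08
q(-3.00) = 0.51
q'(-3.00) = 0.10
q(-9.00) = 0.21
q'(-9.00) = 0.02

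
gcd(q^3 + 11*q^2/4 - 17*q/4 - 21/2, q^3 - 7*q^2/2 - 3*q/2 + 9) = q - 2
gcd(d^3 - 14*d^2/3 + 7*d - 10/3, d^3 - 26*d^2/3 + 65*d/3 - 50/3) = d^2 - 11*d/3 + 10/3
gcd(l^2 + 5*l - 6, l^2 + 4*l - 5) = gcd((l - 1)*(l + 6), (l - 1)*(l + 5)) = l - 1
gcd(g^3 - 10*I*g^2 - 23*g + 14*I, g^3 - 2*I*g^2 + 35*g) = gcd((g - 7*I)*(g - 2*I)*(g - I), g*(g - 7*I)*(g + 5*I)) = g - 7*I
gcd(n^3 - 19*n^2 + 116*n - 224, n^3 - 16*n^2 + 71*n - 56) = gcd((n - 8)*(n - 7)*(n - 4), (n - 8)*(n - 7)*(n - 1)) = n^2 - 15*n + 56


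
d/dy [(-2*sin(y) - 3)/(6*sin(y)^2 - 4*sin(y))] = 3*(3/tan(y) - cos(y)^3/sin(y)^2)/(3*sin(y) - 2)^2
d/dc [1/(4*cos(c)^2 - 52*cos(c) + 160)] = (2*cos(c) - 13)*sin(c)/(4*(cos(c)^2 - 13*cos(c) + 40)^2)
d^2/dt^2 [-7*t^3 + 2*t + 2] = -42*t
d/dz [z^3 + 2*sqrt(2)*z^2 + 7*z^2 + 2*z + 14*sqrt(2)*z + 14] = 3*z^2 + 4*sqrt(2)*z + 14*z + 2 + 14*sqrt(2)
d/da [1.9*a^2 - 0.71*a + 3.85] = 3.8*a - 0.71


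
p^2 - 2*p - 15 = (p - 5)*(p + 3)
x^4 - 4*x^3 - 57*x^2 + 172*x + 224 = (x - 8)*(x - 4)*(x + 1)*(x + 7)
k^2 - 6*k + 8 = (k - 4)*(k - 2)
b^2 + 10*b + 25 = (b + 5)^2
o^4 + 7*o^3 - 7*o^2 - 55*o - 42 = (o - 3)*(o + 1)*(o + 2)*(o + 7)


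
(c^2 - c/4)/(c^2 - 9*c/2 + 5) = c*(4*c - 1)/(2*(2*c^2 - 9*c + 10))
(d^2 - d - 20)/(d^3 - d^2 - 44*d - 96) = (d - 5)/(d^2 - 5*d - 24)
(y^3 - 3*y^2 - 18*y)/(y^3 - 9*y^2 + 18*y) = (y + 3)/(y - 3)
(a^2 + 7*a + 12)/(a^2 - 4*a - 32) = (a + 3)/(a - 8)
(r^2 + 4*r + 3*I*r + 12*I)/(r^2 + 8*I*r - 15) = (r + 4)/(r + 5*I)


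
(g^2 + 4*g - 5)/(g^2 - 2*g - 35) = (g - 1)/(g - 7)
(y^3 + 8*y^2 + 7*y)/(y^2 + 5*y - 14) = y*(y + 1)/(y - 2)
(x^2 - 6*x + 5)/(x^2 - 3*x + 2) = (x - 5)/(x - 2)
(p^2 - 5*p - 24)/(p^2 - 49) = (p^2 - 5*p - 24)/(p^2 - 49)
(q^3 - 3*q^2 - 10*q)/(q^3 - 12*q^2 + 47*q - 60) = q*(q + 2)/(q^2 - 7*q + 12)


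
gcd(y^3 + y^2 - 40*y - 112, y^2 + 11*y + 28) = y + 4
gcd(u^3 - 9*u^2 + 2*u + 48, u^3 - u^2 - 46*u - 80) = u^2 - 6*u - 16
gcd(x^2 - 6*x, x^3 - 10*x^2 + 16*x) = x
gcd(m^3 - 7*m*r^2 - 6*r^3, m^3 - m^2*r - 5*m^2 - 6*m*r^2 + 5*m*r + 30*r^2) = -m^2 + m*r + 6*r^2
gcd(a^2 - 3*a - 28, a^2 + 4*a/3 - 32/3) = a + 4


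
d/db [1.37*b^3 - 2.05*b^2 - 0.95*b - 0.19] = 4.11*b^2 - 4.1*b - 0.95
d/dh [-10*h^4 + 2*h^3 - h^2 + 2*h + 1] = -40*h^3 + 6*h^2 - 2*h + 2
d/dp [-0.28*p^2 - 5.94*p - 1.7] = -0.56*p - 5.94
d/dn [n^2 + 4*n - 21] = 2*n + 4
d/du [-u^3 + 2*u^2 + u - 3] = -3*u^2 + 4*u + 1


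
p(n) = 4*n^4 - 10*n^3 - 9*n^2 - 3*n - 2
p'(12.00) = 23109.00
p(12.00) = 64330.00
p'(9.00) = 9069.00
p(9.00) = 18196.00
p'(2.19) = -18.25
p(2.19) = -64.76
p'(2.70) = 44.63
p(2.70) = -59.96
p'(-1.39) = -78.91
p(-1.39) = 26.57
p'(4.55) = 801.17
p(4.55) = 570.44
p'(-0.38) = -1.37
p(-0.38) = -1.53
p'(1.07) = -37.01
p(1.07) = -22.52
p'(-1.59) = -114.54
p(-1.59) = 45.78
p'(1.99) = -31.53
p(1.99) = -59.69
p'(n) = 16*n^3 - 30*n^2 - 18*n - 3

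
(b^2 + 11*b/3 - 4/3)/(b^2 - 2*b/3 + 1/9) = 3*(b + 4)/(3*b - 1)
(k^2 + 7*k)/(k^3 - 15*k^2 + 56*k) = (k + 7)/(k^2 - 15*k + 56)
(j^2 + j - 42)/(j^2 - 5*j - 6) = (j + 7)/(j + 1)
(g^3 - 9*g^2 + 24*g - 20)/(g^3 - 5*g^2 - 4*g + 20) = (g - 2)/(g + 2)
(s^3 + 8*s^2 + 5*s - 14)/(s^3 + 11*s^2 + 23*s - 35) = (s + 2)/(s + 5)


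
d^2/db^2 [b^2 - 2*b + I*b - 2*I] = 2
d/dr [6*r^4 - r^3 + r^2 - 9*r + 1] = 24*r^3 - 3*r^2 + 2*r - 9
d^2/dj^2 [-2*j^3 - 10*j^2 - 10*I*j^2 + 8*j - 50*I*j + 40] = -12*j - 20 - 20*I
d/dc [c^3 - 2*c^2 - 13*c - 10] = 3*c^2 - 4*c - 13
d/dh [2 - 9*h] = -9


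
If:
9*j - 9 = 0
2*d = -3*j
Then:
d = -3/2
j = 1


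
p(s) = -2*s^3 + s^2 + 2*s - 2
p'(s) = -6*s^2 + 2*s + 2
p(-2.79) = 43.64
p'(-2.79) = -50.28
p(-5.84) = 418.78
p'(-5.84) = -214.31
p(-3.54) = 92.18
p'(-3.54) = -80.27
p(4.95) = -210.17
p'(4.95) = -135.12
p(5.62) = -314.18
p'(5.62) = -176.27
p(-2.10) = 16.73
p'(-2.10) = -28.66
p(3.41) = -62.86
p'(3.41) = -60.95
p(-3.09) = 60.38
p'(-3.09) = -61.47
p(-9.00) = 1519.00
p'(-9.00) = -502.00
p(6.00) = -386.00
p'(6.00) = -202.00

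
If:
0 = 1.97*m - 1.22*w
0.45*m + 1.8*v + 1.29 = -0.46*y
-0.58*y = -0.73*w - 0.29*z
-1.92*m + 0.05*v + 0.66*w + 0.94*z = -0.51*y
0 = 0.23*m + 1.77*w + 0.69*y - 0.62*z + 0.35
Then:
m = -0.08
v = -0.66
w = -0.12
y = -0.13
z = 0.04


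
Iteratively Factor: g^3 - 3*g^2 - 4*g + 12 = (g - 3)*(g^2 - 4) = (g - 3)*(g + 2)*(g - 2)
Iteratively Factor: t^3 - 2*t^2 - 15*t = (t)*(t^2 - 2*t - 15) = t*(t + 3)*(t - 5)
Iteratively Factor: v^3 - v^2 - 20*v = (v)*(v^2 - v - 20) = v*(v - 5)*(v + 4)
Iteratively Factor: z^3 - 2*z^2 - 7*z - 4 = (z + 1)*(z^2 - 3*z - 4) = (z - 4)*(z + 1)*(z + 1)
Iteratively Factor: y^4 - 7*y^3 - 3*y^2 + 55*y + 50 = (y - 5)*(y^3 - 2*y^2 - 13*y - 10) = (y - 5)^2*(y^2 + 3*y + 2) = (y - 5)^2*(y + 2)*(y + 1)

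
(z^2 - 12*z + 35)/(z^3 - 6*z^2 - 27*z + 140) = (z - 5)/(z^2 + z - 20)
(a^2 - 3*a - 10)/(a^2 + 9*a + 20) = (a^2 - 3*a - 10)/(a^2 + 9*a + 20)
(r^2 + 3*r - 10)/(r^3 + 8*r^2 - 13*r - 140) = (r - 2)/(r^2 + 3*r - 28)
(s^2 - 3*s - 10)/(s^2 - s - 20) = (s + 2)/(s + 4)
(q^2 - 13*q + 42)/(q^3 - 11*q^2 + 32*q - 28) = (q - 6)/(q^2 - 4*q + 4)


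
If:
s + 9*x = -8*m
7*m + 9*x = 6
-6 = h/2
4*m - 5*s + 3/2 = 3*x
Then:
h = -12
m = -177/68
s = -231/68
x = 183/68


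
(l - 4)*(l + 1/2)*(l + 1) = l^3 - 5*l^2/2 - 11*l/2 - 2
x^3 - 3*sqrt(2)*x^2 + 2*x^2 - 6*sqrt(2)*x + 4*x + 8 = (x + 2)*(x - 2*sqrt(2))*(x - sqrt(2))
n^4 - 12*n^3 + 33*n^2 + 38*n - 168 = (n - 7)*(n - 4)*(n - 3)*(n + 2)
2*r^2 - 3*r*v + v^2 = (-2*r + v)*(-r + v)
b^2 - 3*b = b*(b - 3)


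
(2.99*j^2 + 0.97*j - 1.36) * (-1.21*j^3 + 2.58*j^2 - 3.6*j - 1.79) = -3.6179*j^5 + 6.5405*j^4 - 6.6158*j^3 - 12.3529*j^2 + 3.1597*j + 2.4344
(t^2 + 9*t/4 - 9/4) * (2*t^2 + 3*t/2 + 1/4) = 2*t^4 + 6*t^3 - 7*t^2/8 - 45*t/16 - 9/16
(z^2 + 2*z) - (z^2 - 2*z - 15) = 4*z + 15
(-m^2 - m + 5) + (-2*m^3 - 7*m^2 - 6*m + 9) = -2*m^3 - 8*m^2 - 7*m + 14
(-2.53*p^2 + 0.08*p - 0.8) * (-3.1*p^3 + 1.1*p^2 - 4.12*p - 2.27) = 7.843*p^5 - 3.031*p^4 + 12.9916*p^3 + 4.5335*p^2 + 3.1144*p + 1.816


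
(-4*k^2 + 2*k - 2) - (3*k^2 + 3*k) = -7*k^2 - k - 2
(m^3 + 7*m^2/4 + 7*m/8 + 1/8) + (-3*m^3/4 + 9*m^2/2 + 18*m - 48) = m^3/4 + 25*m^2/4 + 151*m/8 - 383/8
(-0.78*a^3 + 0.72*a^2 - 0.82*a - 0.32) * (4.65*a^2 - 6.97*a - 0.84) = -3.627*a^5 + 8.7846*a^4 - 8.1762*a^3 + 3.6226*a^2 + 2.9192*a + 0.2688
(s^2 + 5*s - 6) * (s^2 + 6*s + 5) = s^4 + 11*s^3 + 29*s^2 - 11*s - 30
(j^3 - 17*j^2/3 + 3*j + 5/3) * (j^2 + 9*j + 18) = j^5 + 10*j^4/3 - 30*j^3 - 220*j^2/3 + 69*j + 30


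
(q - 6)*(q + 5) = q^2 - q - 30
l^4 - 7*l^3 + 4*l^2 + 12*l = l*(l - 6)*(l - 2)*(l + 1)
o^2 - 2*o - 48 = (o - 8)*(o + 6)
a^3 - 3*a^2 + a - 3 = (a - 3)*(a - I)*(a + I)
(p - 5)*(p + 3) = p^2 - 2*p - 15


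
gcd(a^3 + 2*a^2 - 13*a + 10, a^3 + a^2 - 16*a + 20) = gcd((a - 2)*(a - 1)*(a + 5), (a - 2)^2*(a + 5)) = a^2 + 3*a - 10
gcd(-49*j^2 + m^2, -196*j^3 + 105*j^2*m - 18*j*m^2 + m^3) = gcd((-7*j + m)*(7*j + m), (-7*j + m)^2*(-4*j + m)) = 7*j - m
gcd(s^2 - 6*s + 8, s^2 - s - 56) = 1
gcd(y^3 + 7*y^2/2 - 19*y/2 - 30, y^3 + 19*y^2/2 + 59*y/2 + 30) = y^2 + 13*y/2 + 10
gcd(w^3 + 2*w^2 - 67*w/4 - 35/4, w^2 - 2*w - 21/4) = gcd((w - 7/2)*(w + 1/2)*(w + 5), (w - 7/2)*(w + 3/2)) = w - 7/2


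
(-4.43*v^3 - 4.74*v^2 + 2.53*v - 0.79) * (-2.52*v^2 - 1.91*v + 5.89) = 11.1636*v^5 + 20.4061*v^4 - 23.4149*v^3 - 30.7601*v^2 + 16.4106*v - 4.6531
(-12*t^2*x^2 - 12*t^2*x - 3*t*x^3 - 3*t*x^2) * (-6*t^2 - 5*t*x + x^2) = 72*t^4*x^2 + 72*t^4*x + 78*t^3*x^3 + 78*t^3*x^2 + 3*t^2*x^4 + 3*t^2*x^3 - 3*t*x^5 - 3*t*x^4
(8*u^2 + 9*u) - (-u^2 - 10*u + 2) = 9*u^2 + 19*u - 2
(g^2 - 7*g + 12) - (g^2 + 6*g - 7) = 19 - 13*g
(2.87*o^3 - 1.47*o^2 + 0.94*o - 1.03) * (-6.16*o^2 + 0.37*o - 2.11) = -17.6792*o^5 + 10.1171*o^4 - 12.39*o^3 + 9.7943*o^2 - 2.3645*o + 2.1733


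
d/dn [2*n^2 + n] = 4*n + 1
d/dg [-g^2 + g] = 1 - 2*g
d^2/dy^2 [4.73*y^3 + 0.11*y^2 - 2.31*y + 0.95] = 28.38*y + 0.22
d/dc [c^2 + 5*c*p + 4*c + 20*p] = 2*c + 5*p + 4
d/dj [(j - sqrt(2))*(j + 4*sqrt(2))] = 2*j + 3*sqrt(2)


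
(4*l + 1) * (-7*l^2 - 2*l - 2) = -28*l^3 - 15*l^2 - 10*l - 2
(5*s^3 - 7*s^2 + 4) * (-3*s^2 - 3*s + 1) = -15*s^5 + 6*s^4 + 26*s^3 - 19*s^2 - 12*s + 4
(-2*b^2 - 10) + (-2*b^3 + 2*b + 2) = -2*b^3 - 2*b^2 + 2*b - 8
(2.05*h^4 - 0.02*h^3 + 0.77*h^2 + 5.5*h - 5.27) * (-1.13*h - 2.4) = -2.3165*h^5 - 4.8974*h^4 - 0.8221*h^3 - 8.063*h^2 - 7.2449*h + 12.648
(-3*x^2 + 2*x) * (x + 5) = -3*x^3 - 13*x^2 + 10*x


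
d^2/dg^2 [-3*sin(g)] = 3*sin(g)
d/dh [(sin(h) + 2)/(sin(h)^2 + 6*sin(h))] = (-4*sin(h) + cos(h)^2 - 13)*cos(h)/((sin(h) + 6)^2*sin(h)^2)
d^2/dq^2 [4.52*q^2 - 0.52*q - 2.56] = 9.04000000000000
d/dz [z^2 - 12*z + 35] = 2*z - 12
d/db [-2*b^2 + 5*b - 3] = 5 - 4*b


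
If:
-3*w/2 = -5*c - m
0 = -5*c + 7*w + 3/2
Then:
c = 7*w/5 + 3/10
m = -11*w/2 - 3/2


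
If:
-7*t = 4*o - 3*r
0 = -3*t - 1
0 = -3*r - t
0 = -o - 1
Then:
No Solution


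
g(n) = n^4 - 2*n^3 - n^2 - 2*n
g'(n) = 4*n^3 - 6*n^2 - 2*n - 2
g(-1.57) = 14.49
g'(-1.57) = -29.13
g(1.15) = -4.92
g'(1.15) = -6.15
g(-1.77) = 21.31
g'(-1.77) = -39.44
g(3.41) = 37.46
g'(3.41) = 80.02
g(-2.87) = 112.63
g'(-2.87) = -140.24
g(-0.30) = 0.57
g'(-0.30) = -2.05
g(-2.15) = 40.92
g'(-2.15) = -65.19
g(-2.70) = 90.62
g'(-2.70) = -119.07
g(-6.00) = 1704.00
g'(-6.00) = -1070.00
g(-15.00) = 57180.00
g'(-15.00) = -14822.00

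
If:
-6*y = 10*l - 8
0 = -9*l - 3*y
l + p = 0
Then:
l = -1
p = 1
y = 3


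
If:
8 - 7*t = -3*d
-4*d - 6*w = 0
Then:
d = -3*w/2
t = 8/7 - 9*w/14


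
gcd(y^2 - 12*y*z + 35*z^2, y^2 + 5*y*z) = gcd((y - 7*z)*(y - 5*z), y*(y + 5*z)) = 1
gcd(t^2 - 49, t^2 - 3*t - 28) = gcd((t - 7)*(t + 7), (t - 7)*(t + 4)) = t - 7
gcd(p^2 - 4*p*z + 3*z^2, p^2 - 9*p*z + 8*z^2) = -p + z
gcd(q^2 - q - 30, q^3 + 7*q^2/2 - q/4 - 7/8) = 1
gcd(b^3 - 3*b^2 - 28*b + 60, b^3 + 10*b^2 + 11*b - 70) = b^2 + 3*b - 10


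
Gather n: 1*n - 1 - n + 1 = 0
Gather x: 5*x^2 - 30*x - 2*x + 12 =5*x^2 - 32*x + 12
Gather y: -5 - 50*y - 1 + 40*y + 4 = -10*y - 2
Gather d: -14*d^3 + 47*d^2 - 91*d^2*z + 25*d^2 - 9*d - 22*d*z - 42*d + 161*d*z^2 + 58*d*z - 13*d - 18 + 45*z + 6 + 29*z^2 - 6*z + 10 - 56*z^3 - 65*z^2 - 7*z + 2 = -14*d^3 + d^2*(72 - 91*z) + d*(161*z^2 + 36*z - 64) - 56*z^3 - 36*z^2 + 32*z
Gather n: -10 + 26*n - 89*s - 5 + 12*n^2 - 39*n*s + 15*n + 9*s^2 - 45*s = 12*n^2 + n*(41 - 39*s) + 9*s^2 - 134*s - 15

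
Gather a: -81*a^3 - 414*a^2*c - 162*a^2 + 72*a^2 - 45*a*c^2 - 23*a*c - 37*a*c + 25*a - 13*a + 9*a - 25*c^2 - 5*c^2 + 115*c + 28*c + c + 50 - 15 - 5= -81*a^3 + a^2*(-414*c - 90) + a*(-45*c^2 - 60*c + 21) - 30*c^2 + 144*c + 30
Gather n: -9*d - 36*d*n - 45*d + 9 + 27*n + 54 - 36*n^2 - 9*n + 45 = -54*d - 36*n^2 + n*(18 - 36*d) + 108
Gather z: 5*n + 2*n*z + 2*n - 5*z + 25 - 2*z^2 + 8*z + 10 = 7*n - 2*z^2 + z*(2*n + 3) + 35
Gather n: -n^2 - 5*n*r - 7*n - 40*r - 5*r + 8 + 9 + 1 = -n^2 + n*(-5*r - 7) - 45*r + 18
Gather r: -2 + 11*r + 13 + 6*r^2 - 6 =6*r^2 + 11*r + 5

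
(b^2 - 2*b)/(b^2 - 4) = b/(b + 2)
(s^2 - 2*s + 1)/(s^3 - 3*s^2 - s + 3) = (s - 1)/(s^2 - 2*s - 3)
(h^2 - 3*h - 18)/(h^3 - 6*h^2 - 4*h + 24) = (h + 3)/(h^2 - 4)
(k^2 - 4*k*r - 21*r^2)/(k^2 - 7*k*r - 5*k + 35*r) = (k + 3*r)/(k - 5)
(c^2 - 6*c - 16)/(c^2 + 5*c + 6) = (c - 8)/(c + 3)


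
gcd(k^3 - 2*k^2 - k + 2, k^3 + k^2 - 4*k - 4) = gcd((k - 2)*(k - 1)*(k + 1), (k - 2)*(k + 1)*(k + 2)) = k^2 - k - 2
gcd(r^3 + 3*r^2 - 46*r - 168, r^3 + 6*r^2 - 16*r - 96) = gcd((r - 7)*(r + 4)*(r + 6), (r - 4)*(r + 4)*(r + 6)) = r^2 + 10*r + 24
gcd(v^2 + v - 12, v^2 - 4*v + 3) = v - 3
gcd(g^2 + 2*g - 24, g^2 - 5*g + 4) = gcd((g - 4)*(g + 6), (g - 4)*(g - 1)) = g - 4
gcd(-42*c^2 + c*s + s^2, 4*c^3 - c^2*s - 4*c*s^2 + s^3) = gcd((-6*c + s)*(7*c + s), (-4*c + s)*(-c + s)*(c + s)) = 1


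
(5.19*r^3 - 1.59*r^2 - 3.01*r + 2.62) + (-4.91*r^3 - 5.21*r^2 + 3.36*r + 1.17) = 0.28*r^3 - 6.8*r^2 + 0.35*r + 3.79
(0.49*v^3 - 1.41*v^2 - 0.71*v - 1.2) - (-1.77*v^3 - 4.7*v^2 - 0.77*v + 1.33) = 2.26*v^3 + 3.29*v^2 + 0.0600000000000001*v - 2.53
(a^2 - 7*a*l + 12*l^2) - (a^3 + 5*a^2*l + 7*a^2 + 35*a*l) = -a^3 - 5*a^2*l - 6*a^2 - 42*a*l + 12*l^2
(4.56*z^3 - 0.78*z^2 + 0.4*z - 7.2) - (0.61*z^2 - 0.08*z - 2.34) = 4.56*z^3 - 1.39*z^2 + 0.48*z - 4.86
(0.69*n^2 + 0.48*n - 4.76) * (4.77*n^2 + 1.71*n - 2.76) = 3.2913*n^4 + 3.4695*n^3 - 23.7888*n^2 - 9.4644*n + 13.1376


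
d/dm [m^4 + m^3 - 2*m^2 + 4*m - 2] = 4*m^3 + 3*m^2 - 4*m + 4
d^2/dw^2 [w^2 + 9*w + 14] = 2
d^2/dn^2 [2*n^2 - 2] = 4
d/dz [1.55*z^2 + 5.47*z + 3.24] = 3.1*z + 5.47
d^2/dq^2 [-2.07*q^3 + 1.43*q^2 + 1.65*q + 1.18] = 2.86 - 12.42*q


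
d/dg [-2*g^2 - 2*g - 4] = -4*g - 2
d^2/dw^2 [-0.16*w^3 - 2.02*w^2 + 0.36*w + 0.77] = -0.96*w - 4.04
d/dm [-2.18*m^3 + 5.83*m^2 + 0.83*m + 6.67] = -6.54*m^2 + 11.66*m + 0.83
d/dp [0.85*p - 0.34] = 0.850000000000000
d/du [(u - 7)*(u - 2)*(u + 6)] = 3*u^2 - 6*u - 40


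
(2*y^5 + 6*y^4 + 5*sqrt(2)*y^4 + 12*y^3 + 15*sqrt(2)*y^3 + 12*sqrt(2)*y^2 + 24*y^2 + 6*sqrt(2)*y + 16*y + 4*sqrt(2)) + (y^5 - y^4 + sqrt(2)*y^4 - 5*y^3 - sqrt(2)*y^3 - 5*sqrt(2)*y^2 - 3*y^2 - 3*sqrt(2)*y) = 3*y^5 + 5*y^4 + 6*sqrt(2)*y^4 + 7*y^3 + 14*sqrt(2)*y^3 + 7*sqrt(2)*y^2 + 21*y^2 + 3*sqrt(2)*y + 16*y + 4*sqrt(2)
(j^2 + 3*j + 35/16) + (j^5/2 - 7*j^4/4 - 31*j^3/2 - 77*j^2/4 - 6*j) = j^5/2 - 7*j^4/4 - 31*j^3/2 - 73*j^2/4 - 3*j + 35/16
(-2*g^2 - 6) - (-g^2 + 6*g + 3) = -g^2 - 6*g - 9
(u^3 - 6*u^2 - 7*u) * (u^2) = u^5 - 6*u^4 - 7*u^3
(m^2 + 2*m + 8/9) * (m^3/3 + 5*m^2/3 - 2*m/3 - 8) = m^5/3 + 7*m^4/3 + 80*m^3/27 - 212*m^2/27 - 448*m/27 - 64/9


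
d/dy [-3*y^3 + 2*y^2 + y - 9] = -9*y^2 + 4*y + 1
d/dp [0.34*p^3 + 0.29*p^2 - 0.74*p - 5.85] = 1.02*p^2 + 0.58*p - 0.74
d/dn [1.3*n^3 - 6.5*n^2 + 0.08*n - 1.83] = 3.9*n^2 - 13.0*n + 0.08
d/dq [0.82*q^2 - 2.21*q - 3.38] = 1.64*q - 2.21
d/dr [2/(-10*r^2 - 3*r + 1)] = 2*(20*r + 3)/(10*r^2 + 3*r - 1)^2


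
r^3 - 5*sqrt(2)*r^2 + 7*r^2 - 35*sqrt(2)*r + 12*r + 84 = (r + 7)*(r - 3*sqrt(2))*(r - 2*sqrt(2))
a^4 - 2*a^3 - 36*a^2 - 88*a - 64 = (a - 8)*(a + 2)^3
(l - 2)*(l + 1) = l^2 - l - 2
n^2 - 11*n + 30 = (n - 6)*(n - 5)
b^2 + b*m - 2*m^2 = (b - m)*(b + 2*m)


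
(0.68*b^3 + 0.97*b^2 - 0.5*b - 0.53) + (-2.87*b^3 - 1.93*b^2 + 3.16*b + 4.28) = -2.19*b^3 - 0.96*b^2 + 2.66*b + 3.75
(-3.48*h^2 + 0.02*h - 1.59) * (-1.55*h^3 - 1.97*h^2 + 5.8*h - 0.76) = 5.394*h^5 + 6.8246*h^4 - 17.7589*h^3 + 5.8931*h^2 - 9.2372*h + 1.2084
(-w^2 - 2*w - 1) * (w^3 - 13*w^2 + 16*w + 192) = -w^5 + 11*w^4 + 9*w^3 - 211*w^2 - 400*w - 192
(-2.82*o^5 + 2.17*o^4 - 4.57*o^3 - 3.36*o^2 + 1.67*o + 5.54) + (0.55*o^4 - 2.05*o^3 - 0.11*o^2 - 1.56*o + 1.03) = -2.82*o^5 + 2.72*o^4 - 6.62*o^3 - 3.47*o^2 + 0.11*o + 6.57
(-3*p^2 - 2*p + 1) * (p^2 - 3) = -3*p^4 - 2*p^3 + 10*p^2 + 6*p - 3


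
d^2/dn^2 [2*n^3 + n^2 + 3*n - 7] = 12*n + 2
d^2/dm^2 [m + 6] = 0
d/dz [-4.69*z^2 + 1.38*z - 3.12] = 1.38 - 9.38*z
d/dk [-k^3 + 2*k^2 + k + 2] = -3*k^2 + 4*k + 1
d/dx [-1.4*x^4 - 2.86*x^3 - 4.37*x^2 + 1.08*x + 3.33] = -5.6*x^3 - 8.58*x^2 - 8.74*x + 1.08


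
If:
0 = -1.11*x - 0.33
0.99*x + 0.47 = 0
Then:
No Solution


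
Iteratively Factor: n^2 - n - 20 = (n + 4)*(n - 5)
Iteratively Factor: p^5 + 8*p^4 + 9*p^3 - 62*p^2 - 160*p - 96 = (p + 2)*(p^4 + 6*p^3 - 3*p^2 - 56*p - 48) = (p + 1)*(p + 2)*(p^3 + 5*p^2 - 8*p - 48) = (p + 1)*(p + 2)*(p + 4)*(p^2 + p - 12) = (p + 1)*(p + 2)*(p + 4)^2*(p - 3)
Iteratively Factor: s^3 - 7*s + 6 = (s + 3)*(s^2 - 3*s + 2) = (s - 1)*(s + 3)*(s - 2)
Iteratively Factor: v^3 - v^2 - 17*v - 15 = (v - 5)*(v^2 + 4*v + 3) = (v - 5)*(v + 3)*(v + 1)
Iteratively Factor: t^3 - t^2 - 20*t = (t - 5)*(t^2 + 4*t) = (t - 5)*(t + 4)*(t)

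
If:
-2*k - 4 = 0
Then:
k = -2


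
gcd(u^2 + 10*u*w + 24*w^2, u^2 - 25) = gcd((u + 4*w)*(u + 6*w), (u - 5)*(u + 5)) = 1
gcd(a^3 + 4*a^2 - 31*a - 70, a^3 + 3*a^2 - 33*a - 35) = a^2 + 2*a - 35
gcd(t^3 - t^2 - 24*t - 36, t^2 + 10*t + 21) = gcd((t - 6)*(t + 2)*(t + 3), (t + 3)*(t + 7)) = t + 3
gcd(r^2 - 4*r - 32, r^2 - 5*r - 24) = r - 8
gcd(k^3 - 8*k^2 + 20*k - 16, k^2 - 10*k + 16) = k - 2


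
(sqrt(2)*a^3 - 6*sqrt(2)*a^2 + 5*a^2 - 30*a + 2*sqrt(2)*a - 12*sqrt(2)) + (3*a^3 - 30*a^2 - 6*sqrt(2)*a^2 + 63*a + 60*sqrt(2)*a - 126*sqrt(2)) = sqrt(2)*a^3 + 3*a^3 - 25*a^2 - 12*sqrt(2)*a^2 + 33*a + 62*sqrt(2)*a - 138*sqrt(2)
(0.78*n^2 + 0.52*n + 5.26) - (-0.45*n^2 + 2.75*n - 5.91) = 1.23*n^2 - 2.23*n + 11.17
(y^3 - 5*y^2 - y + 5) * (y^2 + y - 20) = y^5 - 4*y^4 - 26*y^3 + 104*y^2 + 25*y - 100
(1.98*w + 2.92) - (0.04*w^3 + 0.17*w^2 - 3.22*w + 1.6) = -0.04*w^3 - 0.17*w^2 + 5.2*w + 1.32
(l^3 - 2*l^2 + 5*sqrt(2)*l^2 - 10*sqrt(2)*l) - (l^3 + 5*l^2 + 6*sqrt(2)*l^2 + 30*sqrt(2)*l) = -7*l^2 - sqrt(2)*l^2 - 40*sqrt(2)*l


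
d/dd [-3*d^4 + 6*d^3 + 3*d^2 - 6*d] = -12*d^3 + 18*d^2 + 6*d - 6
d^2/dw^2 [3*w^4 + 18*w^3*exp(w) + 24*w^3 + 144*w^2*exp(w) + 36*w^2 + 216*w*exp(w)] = 18*w^3*exp(w) + 252*w^2*exp(w) + 36*w^2 + 900*w*exp(w) + 144*w + 720*exp(w) + 72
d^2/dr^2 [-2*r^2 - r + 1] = -4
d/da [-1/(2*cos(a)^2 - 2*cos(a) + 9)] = 2*(sin(a) - sin(2*a))/(2*cos(a) - cos(2*a) - 10)^2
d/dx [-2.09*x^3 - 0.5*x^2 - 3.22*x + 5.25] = -6.27*x^2 - 1.0*x - 3.22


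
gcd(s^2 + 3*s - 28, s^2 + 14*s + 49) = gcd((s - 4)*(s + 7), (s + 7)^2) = s + 7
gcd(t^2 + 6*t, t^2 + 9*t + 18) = t + 6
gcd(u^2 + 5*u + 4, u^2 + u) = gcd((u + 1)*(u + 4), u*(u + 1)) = u + 1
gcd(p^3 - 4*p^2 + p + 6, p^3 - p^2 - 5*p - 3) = p^2 - 2*p - 3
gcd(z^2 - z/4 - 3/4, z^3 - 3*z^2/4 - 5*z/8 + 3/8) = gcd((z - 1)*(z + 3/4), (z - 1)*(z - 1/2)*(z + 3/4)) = z^2 - z/4 - 3/4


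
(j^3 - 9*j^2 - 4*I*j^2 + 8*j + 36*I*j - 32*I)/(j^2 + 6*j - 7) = (j^2 - 4*j*(2 + I) + 32*I)/(j + 7)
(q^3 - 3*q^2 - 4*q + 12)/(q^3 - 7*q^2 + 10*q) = (q^2 - q - 6)/(q*(q - 5))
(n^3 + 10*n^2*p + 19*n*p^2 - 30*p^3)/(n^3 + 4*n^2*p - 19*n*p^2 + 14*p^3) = (-n^2 - 11*n*p - 30*p^2)/(-n^2 - 5*n*p + 14*p^2)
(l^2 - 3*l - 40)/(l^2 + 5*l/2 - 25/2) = 2*(l - 8)/(2*l - 5)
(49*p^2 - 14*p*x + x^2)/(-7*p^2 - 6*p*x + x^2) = (-7*p + x)/(p + x)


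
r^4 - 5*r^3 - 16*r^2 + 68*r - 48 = (r - 6)*(r - 2)*(r - 1)*(r + 4)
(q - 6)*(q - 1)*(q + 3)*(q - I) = q^4 - 4*q^3 - I*q^3 - 15*q^2 + 4*I*q^2 + 18*q + 15*I*q - 18*I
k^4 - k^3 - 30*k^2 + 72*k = k*(k - 4)*(k - 3)*(k + 6)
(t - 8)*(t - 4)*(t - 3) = t^3 - 15*t^2 + 68*t - 96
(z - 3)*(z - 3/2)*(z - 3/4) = z^3 - 21*z^2/4 + 63*z/8 - 27/8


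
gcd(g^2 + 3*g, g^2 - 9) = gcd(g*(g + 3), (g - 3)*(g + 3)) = g + 3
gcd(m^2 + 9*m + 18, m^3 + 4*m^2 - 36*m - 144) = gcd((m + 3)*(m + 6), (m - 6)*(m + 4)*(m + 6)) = m + 6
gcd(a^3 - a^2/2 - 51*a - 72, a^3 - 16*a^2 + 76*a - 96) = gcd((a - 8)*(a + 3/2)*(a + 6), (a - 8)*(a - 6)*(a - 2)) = a - 8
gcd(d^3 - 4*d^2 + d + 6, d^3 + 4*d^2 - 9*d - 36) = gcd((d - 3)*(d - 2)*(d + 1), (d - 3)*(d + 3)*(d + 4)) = d - 3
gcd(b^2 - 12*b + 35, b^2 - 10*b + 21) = b - 7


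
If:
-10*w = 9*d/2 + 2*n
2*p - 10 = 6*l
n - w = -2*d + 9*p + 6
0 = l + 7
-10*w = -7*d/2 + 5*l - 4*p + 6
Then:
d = 3180/47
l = -7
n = -23795/94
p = -16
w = 1897/94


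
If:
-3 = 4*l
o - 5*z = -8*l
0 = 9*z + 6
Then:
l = -3/4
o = 8/3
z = -2/3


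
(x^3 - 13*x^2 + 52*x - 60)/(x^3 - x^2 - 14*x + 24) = (x^2 - 11*x + 30)/(x^2 + x - 12)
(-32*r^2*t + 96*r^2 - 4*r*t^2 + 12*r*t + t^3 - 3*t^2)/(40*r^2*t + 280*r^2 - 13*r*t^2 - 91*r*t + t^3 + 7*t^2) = (-4*r*t + 12*r - t^2 + 3*t)/(5*r*t + 35*r - t^2 - 7*t)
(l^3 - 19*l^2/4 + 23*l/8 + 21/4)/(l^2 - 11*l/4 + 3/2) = (8*l^2 - 22*l - 21)/(2*(4*l - 3))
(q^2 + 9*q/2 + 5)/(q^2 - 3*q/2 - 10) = (q + 2)/(q - 4)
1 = 1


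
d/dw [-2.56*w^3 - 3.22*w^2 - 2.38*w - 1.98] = -7.68*w^2 - 6.44*w - 2.38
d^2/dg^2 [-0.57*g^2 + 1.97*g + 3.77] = -1.14000000000000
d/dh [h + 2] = 1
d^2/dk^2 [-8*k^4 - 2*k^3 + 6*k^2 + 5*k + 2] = -96*k^2 - 12*k + 12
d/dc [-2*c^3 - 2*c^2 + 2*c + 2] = -6*c^2 - 4*c + 2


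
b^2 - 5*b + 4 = (b - 4)*(b - 1)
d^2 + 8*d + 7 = (d + 1)*(d + 7)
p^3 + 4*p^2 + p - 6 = (p - 1)*(p + 2)*(p + 3)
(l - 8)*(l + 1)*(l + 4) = l^3 - 3*l^2 - 36*l - 32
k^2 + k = k*(k + 1)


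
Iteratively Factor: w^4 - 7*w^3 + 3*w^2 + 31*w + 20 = (w + 1)*(w^3 - 8*w^2 + 11*w + 20) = (w - 4)*(w + 1)*(w^2 - 4*w - 5) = (w - 4)*(w + 1)^2*(w - 5)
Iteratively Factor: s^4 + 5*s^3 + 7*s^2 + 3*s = (s)*(s^3 + 5*s^2 + 7*s + 3) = s*(s + 1)*(s^2 + 4*s + 3) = s*(s + 1)*(s + 3)*(s + 1)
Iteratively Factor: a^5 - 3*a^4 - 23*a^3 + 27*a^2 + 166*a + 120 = (a + 2)*(a^4 - 5*a^3 - 13*a^2 + 53*a + 60) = (a - 4)*(a + 2)*(a^3 - a^2 - 17*a - 15) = (a - 5)*(a - 4)*(a + 2)*(a^2 + 4*a + 3) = (a - 5)*(a - 4)*(a + 2)*(a + 3)*(a + 1)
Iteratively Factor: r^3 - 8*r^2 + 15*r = (r - 3)*(r^2 - 5*r) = (r - 5)*(r - 3)*(r)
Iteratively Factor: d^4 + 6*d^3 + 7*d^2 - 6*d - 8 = (d + 2)*(d^3 + 4*d^2 - d - 4) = (d + 1)*(d + 2)*(d^2 + 3*d - 4) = (d + 1)*(d + 2)*(d + 4)*(d - 1)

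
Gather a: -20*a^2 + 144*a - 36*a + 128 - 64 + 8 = -20*a^2 + 108*a + 72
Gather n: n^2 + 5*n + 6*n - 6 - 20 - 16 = n^2 + 11*n - 42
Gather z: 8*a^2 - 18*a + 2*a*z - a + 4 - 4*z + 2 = 8*a^2 - 19*a + z*(2*a - 4) + 6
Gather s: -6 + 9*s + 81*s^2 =81*s^2 + 9*s - 6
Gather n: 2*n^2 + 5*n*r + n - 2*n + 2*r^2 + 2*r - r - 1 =2*n^2 + n*(5*r - 1) + 2*r^2 + r - 1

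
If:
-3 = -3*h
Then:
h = 1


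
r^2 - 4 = (r - 2)*(r + 2)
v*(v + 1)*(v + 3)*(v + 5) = v^4 + 9*v^3 + 23*v^2 + 15*v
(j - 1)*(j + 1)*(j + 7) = j^3 + 7*j^2 - j - 7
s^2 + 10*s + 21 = (s + 3)*(s + 7)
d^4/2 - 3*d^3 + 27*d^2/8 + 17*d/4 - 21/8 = (d/2 + 1/2)*(d - 7/2)*(d - 3)*(d - 1/2)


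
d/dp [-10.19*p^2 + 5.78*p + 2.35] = 5.78 - 20.38*p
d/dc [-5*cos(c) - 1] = 5*sin(c)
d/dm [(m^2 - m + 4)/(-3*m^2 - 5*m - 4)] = 8*(-m^2 + 2*m + 3)/(9*m^4 + 30*m^3 + 49*m^2 + 40*m + 16)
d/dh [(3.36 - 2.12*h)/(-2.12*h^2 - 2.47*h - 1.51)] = (-4.4944*h^2 + 14.2464*h + 11.5004)/(4.4944*h^4 + 10.4728*h^3 + 12.5033*h^2 + 7.4594*h + 2.2801)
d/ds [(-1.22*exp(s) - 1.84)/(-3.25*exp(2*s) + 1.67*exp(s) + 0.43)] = (-3.965*exp(2*s) - 11.96*exp(s) + 2.5482)*exp(s)/(10.5625*exp(4*s) - 10.855*exp(3*s) - 0.00609999999999999*exp(2*s) + 1.4362*exp(s) + 0.1849)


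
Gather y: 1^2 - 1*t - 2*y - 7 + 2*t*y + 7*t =6*t + y*(2*t - 2) - 6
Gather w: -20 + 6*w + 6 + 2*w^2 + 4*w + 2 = 2*w^2 + 10*w - 12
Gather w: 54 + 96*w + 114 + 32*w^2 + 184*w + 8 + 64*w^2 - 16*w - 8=96*w^2 + 264*w + 168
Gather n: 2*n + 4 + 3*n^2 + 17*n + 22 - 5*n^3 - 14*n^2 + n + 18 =-5*n^3 - 11*n^2 + 20*n + 44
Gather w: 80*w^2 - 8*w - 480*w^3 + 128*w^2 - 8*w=-480*w^3 + 208*w^2 - 16*w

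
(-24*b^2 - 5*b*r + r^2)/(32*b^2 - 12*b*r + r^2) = (3*b + r)/(-4*b + r)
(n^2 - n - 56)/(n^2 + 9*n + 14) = (n - 8)/(n + 2)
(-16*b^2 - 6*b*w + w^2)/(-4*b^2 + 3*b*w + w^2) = (-16*b^2 - 6*b*w + w^2)/(-4*b^2 + 3*b*w + w^2)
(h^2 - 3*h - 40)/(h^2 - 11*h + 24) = (h + 5)/(h - 3)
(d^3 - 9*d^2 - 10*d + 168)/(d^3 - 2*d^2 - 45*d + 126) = (d^2 - 3*d - 28)/(d^2 + 4*d - 21)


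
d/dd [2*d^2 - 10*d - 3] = 4*d - 10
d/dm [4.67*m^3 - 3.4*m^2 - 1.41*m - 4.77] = 14.01*m^2 - 6.8*m - 1.41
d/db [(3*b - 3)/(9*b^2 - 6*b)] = (-3*b^2 + 6*b - 2)/(b^2*(9*b^2 - 12*b + 4))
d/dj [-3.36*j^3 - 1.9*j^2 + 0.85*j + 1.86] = -10.08*j^2 - 3.8*j + 0.85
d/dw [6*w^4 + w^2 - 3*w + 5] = 24*w^3 + 2*w - 3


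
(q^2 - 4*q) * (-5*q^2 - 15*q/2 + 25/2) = -5*q^4 + 25*q^3/2 + 85*q^2/2 - 50*q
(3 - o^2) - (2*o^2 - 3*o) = -3*o^2 + 3*o + 3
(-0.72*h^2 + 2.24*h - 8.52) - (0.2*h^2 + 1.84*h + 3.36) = -0.92*h^2 + 0.4*h - 11.88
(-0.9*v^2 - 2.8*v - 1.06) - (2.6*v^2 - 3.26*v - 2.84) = -3.5*v^2 + 0.46*v + 1.78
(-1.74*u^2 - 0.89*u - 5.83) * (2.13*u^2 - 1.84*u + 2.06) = -3.7062*u^4 + 1.3059*u^3 - 14.3647*u^2 + 8.8938*u - 12.0098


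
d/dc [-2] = 0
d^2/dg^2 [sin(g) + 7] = -sin(g)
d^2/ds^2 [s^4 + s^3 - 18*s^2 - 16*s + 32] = 12*s^2 + 6*s - 36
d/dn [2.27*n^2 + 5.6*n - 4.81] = 4.54*n + 5.6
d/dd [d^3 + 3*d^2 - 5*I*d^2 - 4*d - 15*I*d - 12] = 3*d^2 + d*(6 - 10*I) - 4 - 15*I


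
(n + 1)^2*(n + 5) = n^3 + 7*n^2 + 11*n + 5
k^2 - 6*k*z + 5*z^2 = (k - 5*z)*(k - z)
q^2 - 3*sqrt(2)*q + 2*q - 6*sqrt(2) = (q + 2)*(q - 3*sqrt(2))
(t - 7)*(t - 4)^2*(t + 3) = t^4 - 12*t^3 + 27*t^2 + 104*t - 336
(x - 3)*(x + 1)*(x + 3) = x^3 + x^2 - 9*x - 9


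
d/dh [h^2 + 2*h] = 2*h + 2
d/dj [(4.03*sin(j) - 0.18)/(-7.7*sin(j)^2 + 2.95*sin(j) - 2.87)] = (31.031*sin(j)^2 - 2.772*sin(j) - 11.0351)*cos(j)/(59.29*sin(j)^4 - 45.43*sin(j)^3 + 52.9005*sin(j)^2 - 16.933*sin(j) + 8.2369)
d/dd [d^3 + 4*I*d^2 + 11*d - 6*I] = 3*d^2 + 8*I*d + 11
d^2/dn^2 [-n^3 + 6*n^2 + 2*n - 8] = 12 - 6*n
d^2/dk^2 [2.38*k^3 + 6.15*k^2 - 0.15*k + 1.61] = 14.28*k + 12.3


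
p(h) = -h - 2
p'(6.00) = -1.00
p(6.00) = -8.00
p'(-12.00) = -1.00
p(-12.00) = 10.00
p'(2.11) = -1.00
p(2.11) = -4.11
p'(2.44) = -1.00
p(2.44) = -4.44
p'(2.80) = -1.00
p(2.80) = -4.80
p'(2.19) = -1.00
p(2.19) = -4.19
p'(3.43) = -1.00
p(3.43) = -5.43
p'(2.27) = -1.00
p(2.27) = -4.27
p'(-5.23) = -1.00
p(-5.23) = 3.23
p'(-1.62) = -1.00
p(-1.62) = -0.38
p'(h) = -1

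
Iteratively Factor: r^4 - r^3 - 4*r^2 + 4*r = (r - 2)*(r^3 + r^2 - 2*r) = (r - 2)*(r + 2)*(r^2 - r) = (r - 2)*(r - 1)*(r + 2)*(r)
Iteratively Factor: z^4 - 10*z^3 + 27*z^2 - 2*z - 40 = (z + 1)*(z^3 - 11*z^2 + 38*z - 40) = (z - 4)*(z + 1)*(z^2 - 7*z + 10) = (z - 5)*(z - 4)*(z + 1)*(z - 2)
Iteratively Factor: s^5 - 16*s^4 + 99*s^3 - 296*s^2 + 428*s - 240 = (s - 2)*(s^4 - 14*s^3 + 71*s^2 - 154*s + 120) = (s - 2)^2*(s^3 - 12*s^2 + 47*s - 60) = (s - 5)*(s - 2)^2*(s^2 - 7*s + 12) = (s - 5)*(s - 3)*(s - 2)^2*(s - 4)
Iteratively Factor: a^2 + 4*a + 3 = (a + 3)*(a + 1)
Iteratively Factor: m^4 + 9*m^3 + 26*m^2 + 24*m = (m + 2)*(m^3 + 7*m^2 + 12*m) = (m + 2)*(m + 3)*(m^2 + 4*m) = m*(m + 2)*(m + 3)*(m + 4)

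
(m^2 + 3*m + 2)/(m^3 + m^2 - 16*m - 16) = (m + 2)/(m^2 - 16)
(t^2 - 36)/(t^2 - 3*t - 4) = (36 - t^2)/(-t^2 + 3*t + 4)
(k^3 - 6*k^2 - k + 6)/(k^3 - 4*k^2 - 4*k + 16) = (k^3 - 6*k^2 - k + 6)/(k^3 - 4*k^2 - 4*k + 16)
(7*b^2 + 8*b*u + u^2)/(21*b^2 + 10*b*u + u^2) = (b + u)/(3*b + u)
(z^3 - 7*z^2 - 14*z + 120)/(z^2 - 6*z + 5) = (z^2 - 2*z - 24)/(z - 1)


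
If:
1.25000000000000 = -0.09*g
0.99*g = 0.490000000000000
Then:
No Solution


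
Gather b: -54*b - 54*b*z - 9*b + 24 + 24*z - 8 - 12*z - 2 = b*(-54*z - 63) + 12*z + 14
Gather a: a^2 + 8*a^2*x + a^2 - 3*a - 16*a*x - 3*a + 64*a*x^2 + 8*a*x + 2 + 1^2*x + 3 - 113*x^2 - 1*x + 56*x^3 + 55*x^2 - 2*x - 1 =a^2*(8*x + 2) + a*(64*x^2 - 8*x - 6) + 56*x^3 - 58*x^2 - 2*x + 4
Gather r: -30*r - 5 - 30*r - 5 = -60*r - 10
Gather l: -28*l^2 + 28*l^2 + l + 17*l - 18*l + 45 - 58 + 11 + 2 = 0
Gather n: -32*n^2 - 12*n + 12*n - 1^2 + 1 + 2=2 - 32*n^2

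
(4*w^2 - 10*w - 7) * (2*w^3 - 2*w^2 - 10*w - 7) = 8*w^5 - 28*w^4 - 34*w^3 + 86*w^2 + 140*w + 49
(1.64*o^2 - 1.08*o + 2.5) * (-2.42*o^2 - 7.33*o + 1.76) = -3.9688*o^4 - 9.4076*o^3 + 4.7528*o^2 - 20.2258*o + 4.4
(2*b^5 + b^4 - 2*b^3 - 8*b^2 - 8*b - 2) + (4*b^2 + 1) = 2*b^5 + b^4 - 2*b^3 - 4*b^2 - 8*b - 1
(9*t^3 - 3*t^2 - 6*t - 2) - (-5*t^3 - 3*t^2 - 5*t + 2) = 14*t^3 - t - 4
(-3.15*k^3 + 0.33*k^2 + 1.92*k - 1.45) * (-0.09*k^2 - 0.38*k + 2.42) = 0.2835*k^5 + 1.1673*k^4 - 7.9212*k^3 + 0.1995*k^2 + 5.1974*k - 3.509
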